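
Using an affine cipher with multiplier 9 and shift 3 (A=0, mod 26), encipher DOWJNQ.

D(3): 9·3+3=30≡4 → E
O(14): 9·14+3=129≡25 → Z
W(22): 9·22+3=201≡19 → T
J(9): 9·9+3=84≡6 → G
N(13): 9·13+3=120≡16 → Q
Q(16): 9·16+3=147≡17 → R

EZTGQR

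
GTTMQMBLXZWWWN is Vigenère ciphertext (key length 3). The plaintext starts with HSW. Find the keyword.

ZBX

Subtract each crib letter from the matching ciphertext letter (mod 26):
G(6)−H(7)=-1≡25 → Z
T(19)−S(18)=1 → B
T(19)−W(22)=-3≡23 → X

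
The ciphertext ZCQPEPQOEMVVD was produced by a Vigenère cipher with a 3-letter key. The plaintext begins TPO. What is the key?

GNC

Subtract each crib letter from the matching ciphertext letter (mod 26):
Z(25)−T(19)=6 → G
C(2)−P(15)=-13≡13 → N
Q(16)−O(14)=2 → C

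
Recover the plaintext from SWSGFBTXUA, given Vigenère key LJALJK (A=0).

Repeat the key across the ciphertext: LJALJKLJAL
S(18)−L(11): 7 → H
W(22)−J(9): 13 → N
S(18)−A(0): 18 → S
G(6)−L(11): -5≡21 → V
F(5)−J(9): -4≡22 → W
B(1)−K(10): -9≡17 → R
T(19)−L(11): 8 → I
X(23)−J(9): 14 → O
U(20)−A(0): 20 → U
A(0)−L(11): -11≡15 → P

HNSVWRIOUP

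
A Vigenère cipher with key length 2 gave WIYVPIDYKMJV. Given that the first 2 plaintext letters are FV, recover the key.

Subtract each crib letter from the matching ciphertext letter (mod 26):
W(22)−F(5)=17 → R
I(8)−V(21)=-13≡13 → N

RN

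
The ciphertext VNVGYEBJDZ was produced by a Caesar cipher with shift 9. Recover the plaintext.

MEMXPVSAUQ

V(21): 21−9=12 → M
N(13): 13−9=4 → E
V(21): 21−9=12 → M
G(6): 6−9=-3≡23 → X
Y(24): 24−9=15 → P
E(4): 4−9=-5≡21 → V
B(1): 1−9=-8≡18 → S
J(9): 9−9=0 → A
D(3): 3−9=-6≡20 → U
Z(25): 25−9=16 → Q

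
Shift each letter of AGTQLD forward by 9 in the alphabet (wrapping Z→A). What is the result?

JPCZUM

A(0): 0+9=9 → J
G(6): 6+9=15 → P
T(19): 19+9=28≡2 → C
Q(16): 16+9=25 → Z
L(11): 11+9=20 → U
D(3): 3+9=12 → M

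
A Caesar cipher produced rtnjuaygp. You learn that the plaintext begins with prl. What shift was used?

2

From the crib: r(17)−p(15)=2, so the shift is 2.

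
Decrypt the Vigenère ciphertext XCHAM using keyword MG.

LWVUA

Repeat the key across the ciphertext: MGMGM
X(23)−M(12): 11 → L
C(2)−G(6): -4≡22 → W
H(7)−M(12): -5≡21 → V
A(0)−G(6): -6≡20 → U
M(12)−M(12): 0 → A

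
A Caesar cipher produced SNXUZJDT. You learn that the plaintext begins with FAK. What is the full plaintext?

FAKHMWQG

From the crib: S(18)−F(5)=13, so the shift is 13.
Subtract 13 from each ciphertext letter:
S(18): 18−13=5 → F
N(13): 13−13=0 → A
X(23): 23−13=10 → K
U(20): 20−13=7 → H
Z(25): 25−13=12 → M
J(9): 9−13=-4≡22 → W
D(3): 3−13=-10≡16 → Q
T(19): 19−13=6 → G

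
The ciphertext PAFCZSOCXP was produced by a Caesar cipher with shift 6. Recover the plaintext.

P(15): 15−6=9 → J
A(0): 0−6=-6≡20 → U
F(5): 5−6=-1≡25 → Z
C(2): 2−6=-4≡22 → W
Z(25): 25−6=19 → T
S(18): 18−6=12 → M
O(14): 14−6=8 → I
C(2): 2−6=-4≡22 → W
X(23): 23−6=17 → R
P(15): 15−6=9 → J

JUZWTMIWRJ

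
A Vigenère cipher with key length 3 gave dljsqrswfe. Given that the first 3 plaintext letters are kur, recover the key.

Subtract each crib letter from the matching ciphertext letter (mod 26):
d(3)−k(10)=-7≡19 → t
l(11)−u(20)=-9≡17 → r
j(9)−r(17)=-8≡18 → s

trs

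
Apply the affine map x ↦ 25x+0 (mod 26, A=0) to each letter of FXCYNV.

F(5): 25·5+0=125≡21 → V
X(23): 25·23+0=575≡3 → D
C(2): 25·2+0=50≡24 → Y
Y(24): 25·24+0=600≡2 → C
N(13): 25·13+0=325≡13 → N
V(21): 25·21+0=525≡5 → F

VDYCNF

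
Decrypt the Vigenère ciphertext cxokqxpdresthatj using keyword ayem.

Repeat the key across the ciphertext: ayemayemayemayem
c(2)−a(0): 2 → c
x(23)−y(24): -1≡25 → z
o(14)−e(4): 10 → k
k(10)−m(12): -2≡24 → y
q(16)−a(0): 16 → q
x(23)−y(24): -1≡25 → z
p(15)−e(4): 11 → l
d(3)−m(12): -9≡17 → r
r(17)−a(0): 17 → r
e(4)−y(24): -20≡6 → g
s(18)−e(4): 14 → o
t(19)−m(12): 7 → h
h(7)−a(0): 7 → h
a(0)−y(24): -24≡2 → c
t(19)−e(4): 15 → p
j(9)−m(12): -3≡23 → x

czkyqzlrrgohhcpx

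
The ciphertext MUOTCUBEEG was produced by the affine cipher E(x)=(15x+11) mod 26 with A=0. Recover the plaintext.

The inverse of 15 mod 26 is 7, since 15·7=105≡1. Apply D(y)=7·(y−11) mod 26:
M(12): 7·(12−11)=7 → H
U(20): 7·(20−11)=63≡11 → L
O(14): 7·(14−11)=21 → V
T(19): 7·(19−11)=56≡4 → E
C(2): 7·(2−11)=-63≡15 → P
U(20): 7·(20−11)=63≡11 → L
B(1): 7·(1−11)=-70≡8 → I
E(4): 7·(4−11)=-49≡3 → D
E(4): 7·(4−11)=-49≡3 → D
G(6): 7·(6−11)=-35≡17 → R

HLVEPLIDDR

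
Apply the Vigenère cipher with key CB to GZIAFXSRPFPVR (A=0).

Repeat the key across the message: CBCBCBCBCBCBC
G(6)+C(2): 8 → I
Z(25)+B(1): 26≡0 → A
I(8)+C(2): 10 → K
A(0)+B(1): 1 → B
F(5)+C(2): 7 → H
X(23)+B(1): 24 → Y
S(18)+C(2): 20 → U
R(17)+B(1): 18 → S
P(15)+C(2): 17 → R
F(5)+B(1): 6 → G
P(15)+C(2): 17 → R
V(21)+B(1): 22 → W
R(17)+C(2): 19 → T

IAKBHYUSRGRWT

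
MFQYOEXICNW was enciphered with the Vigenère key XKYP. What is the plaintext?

Repeat the key across the ciphertext: XKYPXKYPXKY
M(12)−X(23): -11≡15 → P
F(5)−K(10): -5≡21 → V
Q(16)−Y(24): -8≡18 → S
Y(24)−P(15): 9 → J
O(14)−X(23): -9≡17 → R
E(4)−K(10): -6≡20 → U
X(23)−Y(24): -1≡25 → Z
I(8)−P(15): -7≡19 → T
C(2)−X(23): -21≡5 → F
N(13)−K(10): 3 → D
W(22)−Y(24): -2≡24 → Y

PVSJRUZTFDY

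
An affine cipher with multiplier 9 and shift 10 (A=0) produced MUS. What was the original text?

The inverse of 9 mod 26 is 3, since 9·3=27≡1. Apply D(y)=3·(y−10) mod 26:
M(12): 3·(12−10)=6 → G
U(20): 3·(20−10)=30≡4 → E
S(18): 3·(18−10)=24 → Y

GEY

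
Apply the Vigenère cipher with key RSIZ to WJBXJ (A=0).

NBJWA

Repeat the key across the message: RSIZR
W(22)+R(17): 39≡13 → N
J(9)+S(18): 27≡1 → B
B(1)+I(8): 9 → J
X(23)+Z(25): 48≡22 → W
J(9)+R(17): 26≡0 → A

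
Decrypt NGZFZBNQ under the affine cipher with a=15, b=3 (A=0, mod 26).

SVYOYMSN

The inverse of 15 mod 26 is 7, since 15·7=105≡1. Apply D(y)=7·(y−3) mod 26:
N(13): 7·(13−3)=70≡18 → S
G(6): 7·(6−3)=21 → V
Z(25): 7·(25−3)=154≡24 → Y
F(5): 7·(5−3)=14 → O
Z(25): 7·(25−3)=154≡24 → Y
B(1): 7·(1−3)=-14≡12 → M
N(13): 7·(13−3)=70≡18 → S
Q(16): 7·(16−3)=91≡13 → N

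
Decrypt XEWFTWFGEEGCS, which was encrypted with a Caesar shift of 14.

JQIRFIRSQQSOE

X(23): 23−14=9 → J
E(4): 4−14=-10≡16 → Q
W(22): 22−14=8 → I
F(5): 5−14=-9≡17 → R
T(19): 19−14=5 → F
W(22): 22−14=8 → I
F(5): 5−14=-9≡17 → R
G(6): 6−14=-8≡18 → S
E(4): 4−14=-10≡16 → Q
E(4): 4−14=-10≡16 → Q
G(6): 6−14=-8≡18 → S
C(2): 2−14=-12≡14 → O
S(18): 18−14=4 → E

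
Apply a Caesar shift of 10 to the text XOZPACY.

X(23): 23+10=33≡7 → H
O(14): 14+10=24 → Y
Z(25): 25+10=35≡9 → J
P(15): 15+10=25 → Z
A(0): 0+10=10 → K
C(2): 2+10=12 → M
Y(24): 24+10=34≡8 → I

HYJZKMI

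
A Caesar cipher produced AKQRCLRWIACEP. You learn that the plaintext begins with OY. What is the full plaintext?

OYEFQZFKWOQSD

From the crib: A(0)−O(14)=-14≡12, so the shift is 12.
Subtract 12 from each ciphertext letter:
A(0): 0−12=-12≡14 → O
K(10): 10−12=-2≡24 → Y
Q(16): 16−12=4 → E
R(17): 17−12=5 → F
C(2): 2−12=-10≡16 → Q
L(11): 11−12=-1≡25 → Z
R(17): 17−12=5 → F
W(22): 22−12=10 → K
I(8): 8−12=-4≡22 → W
A(0): 0−12=-12≡14 → O
C(2): 2−12=-10≡16 → Q
E(4): 4−12=-8≡18 → S
P(15): 15−12=3 → D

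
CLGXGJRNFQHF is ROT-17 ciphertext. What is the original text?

LUPGPSAWOZQO

C(2): 2−17=-15≡11 → L
L(11): 11−17=-6≡20 → U
G(6): 6−17=-11≡15 → P
X(23): 23−17=6 → G
G(6): 6−17=-11≡15 → P
J(9): 9−17=-8≡18 → S
R(17): 17−17=0 → A
N(13): 13−17=-4≡22 → W
F(5): 5−17=-12≡14 → O
Q(16): 16−17=-1≡25 → Z
H(7): 7−17=-10≡16 → Q
F(5): 5−17=-12≡14 → O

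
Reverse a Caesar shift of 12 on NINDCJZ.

N(13): 13−12=1 → B
I(8): 8−12=-4≡22 → W
N(13): 13−12=1 → B
D(3): 3−12=-9≡17 → R
C(2): 2−12=-10≡16 → Q
J(9): 9−12=-3≡23 → X
Z(25): 25−12=13 → N

BWBRQXN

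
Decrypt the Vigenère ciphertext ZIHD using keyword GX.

TLBG

Repeat the key across the ciphertext: GXGX
Z(25)−G(6): 19 → T
I(8)−X(23): -15≡11 → L
H(7)−G(6): 1 → B
D(3)−X(23): -20≡6 → G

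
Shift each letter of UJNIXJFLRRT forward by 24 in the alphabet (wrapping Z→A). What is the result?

SHLGVHDJPPR

U(20): 20+24=44≡18 → S
J(9): 9+24=33≡7 → H
N(13): 13+24=37≡11 → L
I(8): 8+24=32≡6 → G
X(23): 23+24=47≡21 → V
J(9): 9+24=33≡7 → H
F(5): 5+24=29≡3 → D
L(11): 11+24=35≡9 → J
R(17): 17+24=41≡15 → P
R(17): 17+24=41≡15 → P
T(19): 19+24=43≡17 → R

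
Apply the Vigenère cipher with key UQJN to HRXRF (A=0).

Repeat the key across the message: UQJNU
H(7)+U(20): 27≡1 → B
R(17)+Q(16): 33≡7 → H
X(23)+J(9): 32≡6 → G
R(17)+N(13): 30≡4 → E
F(5)+U(20): 25 → Z

BHGEZ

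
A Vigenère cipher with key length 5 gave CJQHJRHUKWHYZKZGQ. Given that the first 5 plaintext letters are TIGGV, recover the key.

Subtract each crib letter from the matching ciphertext letter (mod 26):
C(2)−T(19)=-17≡9 → J
J(9)−I(8)=1 → B
Q(16)−G(6)=10 → K
H(7)−G(6)=1 → B
J(9)−V(21)=-12≡14 → O

JBKBO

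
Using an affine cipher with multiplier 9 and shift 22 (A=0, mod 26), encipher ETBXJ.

E(4): 9·4+22=58≡6 → G
T(19): 9·19+22=193≡11 → L
B(1): 9·1+22=31≡5 → F
X(23): 9·23+22=229≡21 → V
J(9): 9·9+22=103≡25 → Z

GLFVZ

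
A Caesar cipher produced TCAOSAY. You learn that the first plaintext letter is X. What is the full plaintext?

From the crib: T(19)−X(23)=-4≡22, so the shift is 22.
Subtract 22 from each ciphertext letter:
T(19): 19−22=-3≡23 → X
C(2): 2−22=-20≡6 → G
A(0): 0−22=-22≡4 → E
O(14): 14−22=-8≡18 → S
S(18): 18−22=-4≡22 → W
A(0): 0−22=-22≡4 → E
Y(24): 24−22=2 → C

XGESWEC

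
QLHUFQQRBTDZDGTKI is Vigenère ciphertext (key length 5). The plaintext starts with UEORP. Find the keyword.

WHTDQ

Subtract each crib letter from the matching ciphertext letter (mod 26):
Q(16)−U(20)=-4≡22 → W
L(11)−E(4)=7 → H
H(7)−O(14)=-7≡19 → T
U(20)−R(17)=3 → D
F(5)−P(15)=-10≡16 → Q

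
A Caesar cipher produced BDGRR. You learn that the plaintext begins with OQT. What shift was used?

From the crib: B(1)−O(14)=-13≡13, so the shift is 13.

13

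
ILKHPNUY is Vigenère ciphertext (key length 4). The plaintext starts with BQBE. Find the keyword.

Subtract each crib letter from the matching ciphertext letter (mod 26):
I(8)−B(1)=7 → H
L(11)−Q(16)=-5≡21 → V
K(10)−B(1)=9 → J
H(7)−E(4)=3 → D

HVJD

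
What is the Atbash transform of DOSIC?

WLHRX

D(3) → W(22)
O(14) → L(11)
S(18) → H(7)
I(8) → R(17)
C(2) → X(23)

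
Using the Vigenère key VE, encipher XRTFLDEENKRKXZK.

Repeat the key across the message: VEVEVEVEVEVEVEV
X(23)+V(21): 44≡18 → S
R(17)+E(4): 21 → V
T(19)+V(21): 40≡14 → O
F(5)+E(4): 9 → J
L(11)+V(21): 32≡6 → G
D(3)+E(4): 7 → H
E(4)+V(21): 25 → Z
E(4)+E(4): 8 → I
N(13)+V(21): 34≡8 → I
K(10)+E(4): 14 → O
R(17)+V(21): 38≡12 → M
K(10)+E(4): 14 → O
X(23)+V(21): 44≡18 → S
Z(25)+E(4): 29≡3 → D
K(10)+V(21): 31≡5 → F

SVOJGHZIIOMOSDF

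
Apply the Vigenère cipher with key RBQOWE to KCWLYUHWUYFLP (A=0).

Repeat the key across the message: RBQOWERBQOWER
K(10)+R(17): 27≡1 → B
C(2)+B(1): 3 → D
W(22)+Q(16): 38≡12 → M
L(11)+O(14): 25 → Z
Y(24)+W(22): 46≡20 → U
U(20)+E(4): 24 → Y
H(7)+R(17): 24 → Y
W(22)+B(1): 23 → X
U(20)+Q(16): 36≡10 → K
Y(24)+O(14): 38≡12 → M
F(5)+W(22): 27≡1 → B
L(11)+E(4): 15 → P
P(15)+R(17): 32≡6 → G

BDMZUYYXKMBPG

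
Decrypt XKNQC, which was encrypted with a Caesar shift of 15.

X(23): 23−15=8 → I
K(10): 10−15=-5≡21 → V
N(13): 13−15=-2≡24 → Y
Q(16): 16−15=1 → B
C(2): 2−15=-13≡13 → N

IVYBN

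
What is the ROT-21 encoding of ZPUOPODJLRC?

Z(25): 25+21=46≡20 → U
P(15): 15+21=36≡10 → K
U(20): 20+21=41≡15 → P
O(14): 14+21=35≡9 → J
P(15): 15+21=36≡10 → K
O(14): 14+21=35≡9 → J
D(3): 3+21=24 → Y
J(9): 9+21=30≡4 → E
L(11): 11+21=32≡6 → G
R(17): 17+21=38≡12 → M
C(2): 2+21=23 → X

UKPJKJYEGMX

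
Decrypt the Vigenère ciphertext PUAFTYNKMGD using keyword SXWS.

XXENBBRSUJH

Repeat the key across the ciphertext: SXWSSXWSSXW
P(15)−S(18): -3≡23 → X
U(20)−X(23): -3≡23 → X
A(0)−W(22): -22≡4 → E
F(5)−S(18): -13≡13 → N
T(19)−S(18): 1 → B
Y(24)−X(23): 1 → B
N(13)−W(22): -9≡17 → R
K(10)−S(18): -8≡18 → S
M(12)−S(18): -6≡20 → U
G(6)−X(23): -17≡9 → J
D(3)−W(22): -19≡7 → H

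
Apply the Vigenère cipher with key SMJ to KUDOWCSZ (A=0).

CGMGILKL

Repeat the key across the message: SMJSMJSM
K(10)+S(18): 28≡2 → C
U(20)+M(12): 32≡6 → G
D(3)+J(9): 12 → M
O(14)+S(18): 32≡6 → G
W(22)+M(12): 34≡8 → I
C(2)+J(9): 11 → L
S(18)+S(18): 36≡10 → K
Z(25)+M(12): 37≡11 → L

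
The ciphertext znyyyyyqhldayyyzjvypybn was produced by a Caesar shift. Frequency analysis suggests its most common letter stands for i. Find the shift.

16

The most frequent ciphertext letter is y (appears 10 times).
y is position 24; i is position 8.
Shift = 16.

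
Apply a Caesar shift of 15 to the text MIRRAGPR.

BXGGPVEG

M(12): 12+15=27≡1 → B
I(8): 8+15=23 → X
R(17): 17+15=32≡6 → G
R(17): 17+15=32≡6 → G
A(0): 0+15=15 → P
G(6): 6+15=21 → V
P(15): 15+15=30≡4 → E
R(17): 17+15=32≡6 → G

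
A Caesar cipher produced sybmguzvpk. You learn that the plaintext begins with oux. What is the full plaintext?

ouxicqvrlg

From the crib: s(18)−o(14)=4, so the shift is 4.
Subtract 4 from each ciphertext letter:
s(18): 18−4=14 → o
y(24): 24−4=20 → u
b(1): 1−4=-3≡23 → x
m(12): 12−4=8 → i
g(6): 6−4=2 → c
u(20): 20−4=16 → q
z(25): 25−4=21 → v
v(21): 21−4=17 → r
p(15): 15−4=11 → l
k(10): 10−4=6 → g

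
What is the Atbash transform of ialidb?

rzorwy

i(8) → r(17)
a(0) → z(25)
l(11) → o(14)
i(8) → r(17)
d(3) → w(22)
b(1) → y(24)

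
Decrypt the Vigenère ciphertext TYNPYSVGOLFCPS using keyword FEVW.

Repeat the key across the ciphertext: FEVWFEVWFEVWFE
T(19)−F(5): 14 → O
Y(24)−E(4): 20 → U
N(13)−V(21): -8≡18 → S
P(15)−W(22): -7≡19 → T
Y(24)−F(5): 19 → T
S(18)−E(4): 14 → O
V(21)−V(21): 0 → A
G(6)−W(22): -16≡10 → K
O(14)−F(5): 9 → J
L(11)−E(4): 7 → H
F(5)−V(21): -16≡10 → K
C(2)−W(22): -20≡6 → G
P(15)−F(5): 10 → K
S(18)−E(4): 14 → O

OUSTTOAKJHKGKO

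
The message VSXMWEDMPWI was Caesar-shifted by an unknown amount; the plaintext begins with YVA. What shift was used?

23

From the crib: V(21)−Y(24)=-3≡23, so the shift is 23.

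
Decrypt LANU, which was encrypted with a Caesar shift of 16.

VKXE

L(11): 11−16=-5≡21 → V
A(0): 0−16=-16≡10 → K
N(13): 13−16=-3≡23 → X
U(20): 20−16=4 → E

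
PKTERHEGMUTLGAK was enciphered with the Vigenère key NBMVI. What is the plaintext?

Repeat the key across the ciphertext: NBMVINBMVINBMVI
P(15)−N(13): 2 → C
K(10)−B(1): 9 → J
T(19)−M(12): 7 → H
E(4)−V(21): -17≡9 → J
R(17)−I(8): 9 → J
H(7)−N(13): -6≡20 → U
E(4)−B(1): 3 → D
G(6)−M(12): -6≡20 → U
M(12)−V(21): -9≡17 → R
U(20)−I(8): 12 → M
T(19)−N(13): 6 → G
L(11)−B(1): 10 → K
G(6)−M(12): -6≡20 → U
A(0)−V(21): -21≡5 → F
K(10)−I(8): 2 → C

CJHJJUDURMGKUFC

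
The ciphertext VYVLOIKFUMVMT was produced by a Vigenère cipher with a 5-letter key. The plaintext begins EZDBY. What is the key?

Subtract each crib letter from the matching ciphertext letter (mod 26):
V(21)−E(4)=17 → R
Y(24)−Z(25)=-1≡25 → Z
V(21)−D(3)=18 → S
L(11)−B(1)=10 → K
O(14)−Y(24)=-10≡16 → Q

RZSKQ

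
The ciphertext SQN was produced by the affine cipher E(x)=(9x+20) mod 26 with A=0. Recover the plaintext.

The inverse of 9 mod 26 is 3, since 9·3=27≡1. Apply D(y)=3·(y−20) mod 26:
S(18): 3·(18−20)=-6≡20 → U
Q(16): 3·(16−20)=-12≡14 → O
N(13): 3·(13−20)=-21≡5 → F

UOF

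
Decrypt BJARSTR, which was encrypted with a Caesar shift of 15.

MULCDEC

B(1): 1−15=-14≡12 → M
J(9): 9−15=-6≡20 → U
A(0): 0−15=-15≡11 → L
R(17): 17−15=2 → C
S(18): 18−15=3 → D
T(19): 19−15=4 → E
R(17): 17−15=2 → C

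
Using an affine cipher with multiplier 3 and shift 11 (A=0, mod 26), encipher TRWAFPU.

QKZLAET

T(19): 3·19+11=68≡16 → Q
R(17): 3·17+11=62≡10 → K
W(22): 3·22+11=77≡25 → Z
A(0): 3·0+11=11 → L
F(5): 3·5+11=26≡0 → A
P(15): 3·15+11=56≡4 → E
U(20): 3·20+11=71≡19 → T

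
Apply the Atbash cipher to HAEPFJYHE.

H(7) → S(18)
A(0) → Z(25)
E(4) → V(21)
P(15) → K(10)
F(5) → U(20)
J(9) → Q(16)
Y(24) → B(1)
H(7) → S(18)
E(4) → V(21)

SZVKUQBSV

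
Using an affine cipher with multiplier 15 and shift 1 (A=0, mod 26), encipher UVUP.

U(20): 15·20+1=301≡15 → P
V(21): 15·21+1=316≡4 → E
U(20): 15·20+1=301≡15 → P
P(15): 15·15+1=226≡18 → S

PEPS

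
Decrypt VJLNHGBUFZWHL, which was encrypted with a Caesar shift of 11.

KYACWVQJUOLWA

V(21): 21−11=10 → K
J(9): 9−11=-2≡24 → Y
L(11): 11−11=0 → A
N(13): 13−11=2 → C
H(7): 7−11=-4≡22 → W
G(6): 6−11=-5≡21 → V
B(1): 1−11=-10≡16 → Q
U(20): 20−11=9 → J
F(5): 5−11=-6≡20 → U
Z(25): 25−11=14 → O
W(22): 22−11=11 → L
H(7): 7−11=-4≡22 → W
L(11): 11−11=0 → A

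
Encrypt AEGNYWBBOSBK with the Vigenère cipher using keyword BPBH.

Repeat the key across the message: BPBHBPBHBPBH
A(0)+B(1): 1 → B
E(4)+P(15): 19 → T
G(6)+B(1): 7 → H
N(13)+H(7): 20 → U
Y(24)+B(1): 25 → Z
W(22)+P(15): 37≡11 → L
B(1)+B(1): 2 → C
B(1)+H(7): 8 → I
O(14)+B(1): 15 → P
S(18)+P(15): 33≡7 → H
B(1)+B(1): 2 → C
K(10)+H(7): 17 → R

BTHUZLCIPHCR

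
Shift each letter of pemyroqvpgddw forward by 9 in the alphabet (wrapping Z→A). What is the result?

p(15): 15+9=24 → y
e(4): 4+9=13 → n
m(12): 12+9=21 → v
y(24): 24+9=33≡7 → h
r(17): 17+9=26≡0 → a
o(14): 14+9=23 → x
q(16): 16+9=25 → z
v(21): 21+9=30≡4 → e
p(15): 15+9=24 → y
g(6): 6+9=15 → p
d(3): 3+9=12 → m
d(3): 3+9=12 → m
w(22): 22+9=31≡5 → f

ynvhaxzeypmmf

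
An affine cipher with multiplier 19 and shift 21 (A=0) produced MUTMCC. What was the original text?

The inverse of 19 mod 26 is 11, since 19·11=209≡1. Apply D(y)=11·(y−21) mod 26:
M(12): 11·(12−21)=-99≡5 → F
U(20): 11·(20−21)=-11≡15 → P
T(19): 11·(19−21)=-22≡4 → E
M(12): 11·(12−21)=-99≡5 → F
C(2): 11·(2−21)=-209≡25 → Z
C(2): 11·(2−21)=-209≡25 → Z

FPEFZZ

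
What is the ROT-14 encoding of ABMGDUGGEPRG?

A(0): 0+14=14 → O
B(1): 1+14=15 → P
M(12): 12+14=26≡0 → A
G(6): 6+14=20 → U
D(3): 3+14=17 → R
U(20): 20+14=34≡8 → I
G(6): 6+14=20 → U
G(6): 6+14=20 → U
E(4): 4+14=18 → S
P(15): 15+14=29≡3 → D
R(17): 17+14=31≡5 → F
G(6): 6+14=20 → U

OPAURIUUSDFU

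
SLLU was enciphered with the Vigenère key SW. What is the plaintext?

Repeat the key across the ciphertext: SWSW
S(18)−S(18): 0 → A
L(11)−W(22): -11≡15 → P
L(11)−S(18): -7≡19 → T
U(20)−W(22): -2≡24 → Y

APTY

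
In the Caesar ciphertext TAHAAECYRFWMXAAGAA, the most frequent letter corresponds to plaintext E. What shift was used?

The most frequent ciphertext letter is A (appears 7 times).
A is position 0; E is position 4.
Shift = -4≡22.

22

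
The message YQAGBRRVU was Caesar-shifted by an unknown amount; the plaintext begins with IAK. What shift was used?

From the crib: Y(24)−I(8)=16, so the shift is 16.

16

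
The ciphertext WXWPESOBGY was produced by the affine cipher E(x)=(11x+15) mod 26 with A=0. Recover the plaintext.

DWDAZFHULP

The inverse of 11 mod 26 is 19, since 11·19=209≡1. Apply D(y)=19·(y−15) mod 26:
W(22): 19·(22−15)=133≡3 → D
X(23): 19·(23−15)=152≡22 → W
W(22): 19·(22−15)=133≡3 → D
P(15): 19·(15−15)=0 → A
E(4): 19·(4−15)=-209≡25 → Z
S(18): 19·(18−15)=57≡5 → F
O(14): 19·(14−15)=-19≡7 → H
B(1): 19·(1−15)=-266≡20 → U
G(6): 19·(6−15)=-171≡11 → L
Y(24): 19·(24−15)=171≡15 → P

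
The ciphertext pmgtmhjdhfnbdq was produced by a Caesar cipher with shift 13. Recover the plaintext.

p(15): 15−13=2 → c
m(12): 12−13=-1≡25 → z
g(6): 6−13=-7≡19 → t
t(19): 19−13=6 → g
m(12): 12−13=-1≡25 → z
h(7): 7−13=-6≡20 → u
j(9): 9−13=-4≡22 → w
d(3): 3−13=-10≡16 → q
h(7): 7−13=-6≡20 → u
f(5): 5−13=-8≡18 → s
n(13): 13−13=0 → a
b(1): 1−13=-12≡14 → o
d(3): 3−13=-10≡16 → q
q(16): 16−13=3 → d

cztgzuwqusaoqd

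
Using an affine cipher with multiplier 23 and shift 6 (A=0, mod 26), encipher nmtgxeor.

n(13): 23·13+6=305≡19 → t
m(12): 23·12+6=282≡22 → w
t(19): 23·19+6=443≡1 → b
g(6): 23·6+6=144≡14 → o
x(23): 23·23+6=535≡15 → p
e(4): 23·4+6=98≡20 → u
o(14): 23·14+6=328≡16 → q
r(17): 23·17+6=397≡7 → h

twbopuqh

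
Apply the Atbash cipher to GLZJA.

G(6) → T(19)
L(11) → O(14)
Z(25) → A(0)
J(9) → Q(16)
A(0) → Z(25)

TOAQZ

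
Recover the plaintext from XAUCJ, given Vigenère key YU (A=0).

Repeat the key across the ciphertext: YUYUY
X(23)−Y(24): -1≡25 → Z
A(0)−U(20): -20≡6 → G
U(20)−Y(24): -4≡22 → W
C(2)−U(20): -18≡8 → I
J(9)−Y(24): -15≡11 → L

ZGWIL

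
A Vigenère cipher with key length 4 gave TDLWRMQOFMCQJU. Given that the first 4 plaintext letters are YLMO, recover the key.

Subtract each crib letter from the matching ciphertext letter (mod 26):
T(19)−Y(24)=-5≡21 → V
D(3)−L(11)=-8≡18 → S
L(11)−M(12)=-1≡25 → Z
W(22)−O(14)=8 → I

VSZI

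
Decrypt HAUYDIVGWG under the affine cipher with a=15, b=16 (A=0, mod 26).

The inverse of 15 mod 26 is 7, since 15·7=105≡1. Apply D(y)=7·(y−16) mod 26:
H(7): 7·(7−16)=-63≡15 → P
A(0): 7·(0−16)=-112≡18 → S
U(20): 7·(20−16)=28≡2 → C
Y(24): 7·(24−16)=56≡4 → E
D(3): 7·(3−16)=-91≡13 → N
I(8): 7·(8−16)=-56≡22 → W
V(21): 7·(21−16)=35≡9 → J
G(6): 7·(6−16)=-70≡8 → I
W(22): 7·(22−16)=42≡16 → Q
G(6): 7·(6−16)=-70≡8 → I

PSCENWJIQI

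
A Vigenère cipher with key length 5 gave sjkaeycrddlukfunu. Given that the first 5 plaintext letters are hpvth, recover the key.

luphx

Subtract each crib letter from the matching ciphertext letter (mod 26):
s(18)−h(7)=11 → l
j(9)−p(15)=-6≡20 → u
k(10)−v(21)=-11≡15 → p
a(0)−t(19)=-19≡7 → h
e(4)−h(7)=-3≡23 → x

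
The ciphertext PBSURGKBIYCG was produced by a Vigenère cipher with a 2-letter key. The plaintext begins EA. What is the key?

Subtract each crib letter from the matching ciphertext letter (mod 26):
P(15)−E(4)=11 → L
B(1)−A(0)=1 → B

LB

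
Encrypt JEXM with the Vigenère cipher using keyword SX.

BBPJ

Repeat the key across the message: SXSX
J(9)+S(18): 27≡1 → B
E(4)+X(23): 27≡1 → B
X(23)+S(18): 41≡15 → P
M(12)+X(23): 35≡9 → J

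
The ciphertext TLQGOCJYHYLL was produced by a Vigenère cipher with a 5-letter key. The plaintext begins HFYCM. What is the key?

Subtract each crib letter from the matching ciphertext letter (mod 26):
T(19)−H(7)=12 → M
L(11)−F(5)=6 → G
Q(16)−Y(24)=-8≡18 → S
G(6)−C(2)=4 → E
O(14)−M(12)=2 → C

MGSEC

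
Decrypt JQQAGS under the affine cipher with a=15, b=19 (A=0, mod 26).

The inverse of 15 mod 26 is 7, since 15·7=105≡1. Apply D(y)=7·(y−19) mod 26:
J(9): 7·(9−19)=-70≡8 → I
Q(16): 7·(16−19)=-21≡5 → F
Q(16): 7·(16−19)=-21≡5 → F
A(0): 7·(0−19)=-133≡23 → X
G(6): 7·(6−19)=-91≡13 → N
S(18): 7·(18−19)=-7≡19 → T

IFFXNT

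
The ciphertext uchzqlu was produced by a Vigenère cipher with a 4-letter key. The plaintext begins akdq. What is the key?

usej

Subtract each crib letter from the matching ciphertext letter (mod 26):
u(20)−a(0)=20 → u
c(2)−k(10)=-8≡18 → s
h(7)−d(3)=4 → e
z(25)−q(16)=9 → j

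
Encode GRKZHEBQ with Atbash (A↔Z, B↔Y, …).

TIPASVYJ

G(6) → T(19)
R(17) → I(8)
K(10) → P(15)
Z(25) → A(0)
H(7) → S(18)
E(4) → V(21)
B(1) → Y(24)
Q(16) → J(9)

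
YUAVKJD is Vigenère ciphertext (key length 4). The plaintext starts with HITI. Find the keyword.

Subtract each crib letter from the matching ciphertext letter (mod 26):
Y(24)−H(7)=17 → R
U(20)−I(8)=12 → M
A(0)−T(19)=-19≡7 → H
V(21)−I(8)=13 → N

RMHN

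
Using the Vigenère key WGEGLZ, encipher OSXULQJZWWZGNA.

Repeat the key across the message: WGEGLZWGEGLZWG
O(14)+W(22): 36≡10 → K
S(18)+G(6): 24 → Y
X(23)+E(4): 27≡1 → B
U(20)+G(6): 26≡0 → A
L(11)+L(11): 22 → W
Q(16)+Z(25): 41≡15 → P
J(9)+W(22): 31≡5 → F
Z(25)+G(6): 31≡5 → F
W(22)+E(4): 26≡0 → A
W(22)+G(6): 28≡2 → C
Z(25)+L(11): 36≡10 → K
G(6)+Z(25): 31≡5 → F
N(13)+W(22): 35≡9 → J
A(0)+G(6): 6 → G

KYBAWPFFACKFJG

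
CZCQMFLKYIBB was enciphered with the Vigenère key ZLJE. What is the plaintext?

Repeat the key across the ciphertext: ZLJEZLJEZLJE
C(2)−Z(25): -23≡3 → D
Z(25)−L(11): 14 → O
C(2)−J(9): -7≡19 → T
Q(16)−E(4): 12 → M
M(12)−Z(25): -13≡13 → N
F(5)−L(11): -6≡20 → U
L(11)−J(9): 2 → C
K(10)−E(4): 6 → G
Y(24)−Z(25): -1≡25 → Z
I(8)−L(11): -3≡23 → X
B(1)−J(9): -8≡18 → S
B(1)−E(4): -3≡23 → X

DOTMNUCGZXSX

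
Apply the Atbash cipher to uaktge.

fzpgtv

u(20) → f(5)
a(0) → z(25)
k(10) → p(15)
t(19) → g(6)
g(6) → t(19)
e(4) → v(21)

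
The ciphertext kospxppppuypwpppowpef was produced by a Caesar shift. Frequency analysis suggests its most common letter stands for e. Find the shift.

11

The most frequent ciphertext letter is p (appears 10 times).
p is position 15; e is position 4.
Shift = 11.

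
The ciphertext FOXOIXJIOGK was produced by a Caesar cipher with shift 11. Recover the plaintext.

F(5): 5−11=-6≡20 → U
O(14): 14−11=3 → D
X(23): 23−11=12 → M
O(14): 14−11=3 → D
I(8): 8−11=-3≡23 → X
X(23): 23−11=12 → M
J(9): 9−11=-2≡24 → Y
I(8): 8−11=-3≡23 → X
O(14): 14−11=3 → D
G(6): 6−11=-5≡21 → V
K(10): 10−11=-1≡25 → Z

UDMDXMYXDVZ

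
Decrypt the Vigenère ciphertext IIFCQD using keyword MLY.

Repeat the key across the ciphertext: MLYMLY
I(8)−M(12): -4≡22 → W
I(8)−L(11): -3≡23 → X
F(5)−Y(24): -19≡7 → H
C(2)−M(12): -10≡16 → Q
Q(16)−L(11): 5 → F
D(3)−Y(24): -21≡5 → F

WXHQFF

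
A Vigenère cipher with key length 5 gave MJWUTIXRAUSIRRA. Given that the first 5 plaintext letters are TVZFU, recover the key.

Subtract each crib letter from the matching ciphertext letter (mod 26):
M(12)−T(19)=-7≡19 → T
J(9)−V(21)=-12≡14 → O
W(22)−Z(25)=-3≡23 → X
U(20)−F(5)=15 → P
T(19)−U(20)=-1≡25 → Z

TOXPZ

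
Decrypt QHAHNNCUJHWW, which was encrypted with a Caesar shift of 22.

Q(16): 16−22=-6≡20 → U
H(7): 7−22=-15≡11 → L
A(0): 0−22=-22≡4 → E
H(7): 7−22=-15≡11 → L
N(13): 13−22=-9≡17 → R
N(13): 13−22=-9≡17 → R
C(2): 2−22=-20≡6 → G
U(20): 20−22=-2≡24 → Y
J(9): 9−22=-13≡13 → N
H(7): 7−22=-15≡11 → L
W(22): 22−22=0 → A
W(22): 22−22=0 → A

ULELRRGYNLAA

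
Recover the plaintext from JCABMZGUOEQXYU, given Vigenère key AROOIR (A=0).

Repeat the key across the ciphertext: AROOIRAROOIRAR
J(9)−A(0): 9 → J
C(2)−R(17): -15≡11 → L
A(0)−O(14): -14≡12 → M
B(1)−O(14): -13≡13 → N
M(12)−I(8): 4 → E
Z(25)−R(17): 8 → I
G(6)−A(0): 6 → G
U(20)−R(17): 3 → D
O(14)−O(14): 0 → A
E(4)−O(14): -10≡16 → Q
Q(16)−I(8): 8 → I
X(23)−R(17): 6 → G
Y(24)−A(0): 24 → Y
U(20)−R(17): 3 → D

JLMNEIGDAQIGYD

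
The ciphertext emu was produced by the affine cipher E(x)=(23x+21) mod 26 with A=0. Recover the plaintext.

xdj

The inverse of 23 mod 26 is 17, since 23·17=391≡1. Apply D(y)=17·(y−21) mod 26:
e(4): 17·(4−21)=-289≡23 → x
m(12): 17·(12−21)=-153≡3 → d
u(20): 17·(20−21)=-17≡9 → j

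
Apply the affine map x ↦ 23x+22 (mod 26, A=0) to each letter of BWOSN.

B(1): 23·1+22=45≡19 → T
W(22): 23·22+22=528≡8 → I
O(14): 23·14+22=344≡6 → G
S(18): 23·18+22=436≡20 → U
N(13): 23·13+22=321≡9 → J

TIGUJ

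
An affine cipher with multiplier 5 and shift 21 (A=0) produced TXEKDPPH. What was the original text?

The inverse of 5 mod 26 is 21, since 5·21=105≡1. Apply D(y)=21·(y−21) mod 26:
T(19): 21·(19−21)=-42≡10 → K
X(23): 21·(23−21)=42≡16 → Q
E(4): 21·(4−21)=-357≡7 → H
K(10): 21·(10−21)=-231≡3 → D
D(3): 21·(3−21)=-378≡12 → M
P(15): 21·(15−21)=-126≡4 → E
P(15): 21·(15−21)=-126≡4 → E
H(7): 21·(7−21)=-294≡18 → S

KQHDMEES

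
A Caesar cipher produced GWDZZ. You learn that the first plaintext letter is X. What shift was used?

From the crib: G(6)−X(23)=-17≡9, so the shift is 9.

9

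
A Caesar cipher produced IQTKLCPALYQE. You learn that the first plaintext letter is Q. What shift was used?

From the crib: I(8)−Q(16)=-8≡18, so the shift is 18.

18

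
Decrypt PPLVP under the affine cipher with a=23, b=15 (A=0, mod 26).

AAKYA

The inverse of 23 mod 26 is 17, since 23·17=391≡1. Apply D(y)=17·(y−15) mod 26:
P(15): 17·(15−15)=0 → A
P(15): 17·(15−15)=0 → A
L(11): 17·(11−15)=-68≡10 → K
V(21): 17·(21−15)=102≡24 → Y
P(15): 17·(15−15)=0 → A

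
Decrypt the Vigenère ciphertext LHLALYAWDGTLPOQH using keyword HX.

Repeat the key across the ciphertext: HXHXHXHXHXHXHXHX
L(11)−H(7): 4 → E
H(7)−X(23): -16≡10 → K
L(11)−H(7): 4 → E
A(0)−X(23): -23≡3 → D
L(11)−H(7): 4 → E
Y(24)−X(23): 1 → B
A(0)−H(7): -7≡19 → T
W(22)−X(23): -1≡25 → Z
D(3)−H(7): -4≡22 → W
G(6)−X(23): -17≡9 → J
T(19)−H(7): 12 → M
L(11)−X(23): -12≡14 → O
P(15)−H(7): 8 → I
O(14)−X(23): -9≡17 → R
Q(16)−H(7): 9 → J
H(7)−X(23): -16≡10 → K

EKEDEBTZWJMOIRJK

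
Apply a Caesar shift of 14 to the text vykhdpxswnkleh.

v(21): 21+14=35≡9 → j
y(24): 24+14=38≡12 → m
k(10): 10+14=24 → y
h(7): 7+14=21 → v
d(3): 3+14=17 → r
p(15): 15+14=29≡3 → d
x(23): 23+14=37≡11 → l
s(18): 18+14=32≡6 → g
w(22): 22+14=36≡10 → k
n(13): 13+14=27≡1 → b
k(10): 10+14=24 → y
l(11): 11+14=25 → z
e(4): 4+14=18 → s
h(7): 7+14=21 → v

jmyvrdlgkbyzsv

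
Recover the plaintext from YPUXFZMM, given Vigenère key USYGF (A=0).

Repeat the key across the ciphertext: USYGFUSY
Y(24)−U(20): 4 → E
P(15)−S(18): -3≡23 → X
U(20)−Y(24): -4≡22 → W
X(23)−G(6): 17 → R
F(5)−F(5): 0 → A
Z(25)−U(20): 5 → F
M(12)−S(18): -6≡20 → U
M(12)−Y(24): -12≡14 → O

EXWRAFUO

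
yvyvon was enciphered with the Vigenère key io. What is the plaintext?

Repeat the key across the ciphertext: ioioio
y(24)−i(8): 16 → q
v(21)−o(14): 7 → h
y(24)−i(8): 16 → q
v(21)−o(14): 7 → h
o(14)−i(8): 6 → g
n(13)−o(14): -1≡25 → z

qhqhgz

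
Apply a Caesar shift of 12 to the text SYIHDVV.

EKUTPHH

S(18): 18+12=30≡4 → E
Y(24): 24+12=36≡10 → K
I(8): 8+12=20 → U
H(7): 7+12=19 → T
D(3): 3+12=15 → P
V(21): 21+12=33≡7 → H
V(21): 21+12=33≡7 → H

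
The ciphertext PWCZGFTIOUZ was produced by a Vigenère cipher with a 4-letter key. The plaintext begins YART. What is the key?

RWLG

Subtract each crib letter from the matching ciphertext letter (mod 26):
P(15)−Y(24)=-9≡17 → R
W(22)−A(0)=22 → W
C(2)−R(17)=-15≡11 → L
Z(25)−T(19)=6 → G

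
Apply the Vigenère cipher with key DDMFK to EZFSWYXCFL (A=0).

Repeat the key across the message: DDMFKDDMFK
E(4)+D(3): 7 → H
Z(25)+D(3): 28≡2 → C
F(5)+M(12): 17 → R
S(18)+F(5): 23 → X
W(22)+K(10): 32≡6 → G
Y(24)+D(3): 27≡1 → B
X(23)+D(3): 26≡0 → A
C(2)+M(12): 14 → O
F(5)+F(5): 10 → K
L(11)+K(10): 21 → V

HCRXGBAOKV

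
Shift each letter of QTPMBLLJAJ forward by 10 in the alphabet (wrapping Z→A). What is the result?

Q(16): 16+10=26≡0 → A
T(19): 19+10=29≡3 → D
P(15): 15+10=25 → Z
M(12): 12+10=22 → W
B(1): 1+10=11 → L
L(11): 11+10=21 → V
L(11): 11+10=21 → V
J(9): 9+10=19 → T
A(0): 0+10=10 → K
J(9): 9+10=19 → T

ADZWLVVTKT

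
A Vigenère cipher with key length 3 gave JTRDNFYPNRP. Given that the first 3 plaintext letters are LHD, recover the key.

YMO

Subtract each crib letter from the matching ciphertext letter (mod 26):
J(9)−L(11)=-2≡24 → Y
T(19)−H(7)=12 → M
R(17)−D(3)=14 → O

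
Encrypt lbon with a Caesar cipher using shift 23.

iylk

l(11): 11+23=34≡8 → i
b(1): 1+23=24 → y
o(14): 14+23=37≡11 → l
n(13): 13+23=36≡10 → k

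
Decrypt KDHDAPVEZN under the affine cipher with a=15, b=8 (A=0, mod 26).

The inverse of 15 mod 26 is 7, since 15·7=105≡1. Apply D(y)=7·(y−8) mod 26:
K(10): 7·(10−8)=14 → O
D(3): 7·(3−8)=-35≡17 → R
H(7): 7·(7−8)=-7≡19 → T
D(3): 7·(3−8)=-35≡17 → R
A(0): 7·(0−8)=-56≡22 → W
P(15): 7·(15−8)=49≡23 → X
V(21): 7·(21−8)=91≡13 → N
E(4): 7·(4−8)=-28≡24 → Y
Z(25): 7·(25−8)=119≡15 → P
N(13): 7·(13−8)=35≡9 → J

ORTRWXNYPJ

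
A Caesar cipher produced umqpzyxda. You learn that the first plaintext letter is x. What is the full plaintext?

xptscbagd

From the crib: u(20)−x(23)=-3≡23, so the shift is 23.
Subtract 23 from each ciphertext letter:
u(20): 20−23=-3≡23 → x
m(12): 12−23=-11≡15 → p
q(16): 16−23=-7≡19 → t
p(15): 15−23=-8≡18 → s
z(25): 25−23=2 → c
y(24): 24−23=1 → b
x(23): 23−23=0 → a
d(3): 3−23=-20≡6 → g
a(0): 0−23=-23≡3 → d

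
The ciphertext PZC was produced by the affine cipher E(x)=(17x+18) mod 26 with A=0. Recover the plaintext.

JFW

The inverse of 17 mod 26 is 23, since 17·23=391≡1. Apply D(y)=23·(y−18) mod 26:
P(15): 23·(15−18)=-69≡9 → J
Z(25): 23·(25−18)=161≡5 → F
C(2): 23·(2−18)=-368≡22 → W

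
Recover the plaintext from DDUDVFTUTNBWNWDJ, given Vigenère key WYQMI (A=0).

Repeat the key across the ciphertext: WYQMIWYQMIWYQMIW
D(3)−W(22): -19≡7 → H
D(3)−Y(24): -21≡5 → F
U(20)−Q(16): 4 → E
D(3)−M(12): -9≡17 → R
V(21)−I(8): 13 → N
F(5)−W(22): -17≡9 → J
T(19)−Y(24): -5≡21 → V
U(20)−Q(16): 4 → E
T(19)−M(12): 7 → H
N(13)−I(8): 5 → F
B(1)−W(22): -21≡5 → F
W(22)−Y(24): -2≡24 → Y
N(13)−Q(16): -3≡23 → X
W(22)−M(12): 10 → K
D(3)−I(8): -5≡21 → V
J(9)−W(22): -13≡13 → N

HFERNJVEHFFYXKVN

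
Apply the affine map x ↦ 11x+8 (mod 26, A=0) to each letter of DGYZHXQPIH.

D(3): 11·3+8=41≡15 → P
G(6): 11·6+8=74≡22 → W
Y(24): 11·24+8=272≡12 → M
Z(25): 11·25+8=283≡23 → X
H(7): 11·7+8=85≡7 → H
X(23): 11·23+8=261≡1 → B
Q(16): 11·16+8=184≡2 → C
P(15): 11·15+8=173≡17 → R
I(8): 11·8+8=96≡18 → S
H(7): 11·7+8=85≡7 → H

PWMXHBCRSH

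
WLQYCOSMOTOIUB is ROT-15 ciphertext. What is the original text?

W(22): 22−15=7 → H
L(11): 11−15=-4≡22 → W
Q(16): 16−15=1 → B
Y(24): 24−15=9 → J
C(2): 2−15=-13≡13 → N
O(14): 14−15=-1≡25 → Z
S(18): 18−15=3 → D
M(12): 12−15=-3≡23 → X
O(14): 14−15=-1≡25 → Z
T(19): 19−15=4 → E
O(14): 14−15=-1≡25 → Z
I(8): 8−15=-7≡19 → T
U(20): 20−15=5 → F
B(1): 1−15=-14≡12 → M

HWBJNZDXZEZTFM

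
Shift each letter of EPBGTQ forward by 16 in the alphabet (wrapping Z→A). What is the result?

E(4): 4+16=20 → U
P(15): 15+16=31≡5 → F
B(1): 1+16=17 → R
G(6): 6+16=22 → W
T(19): 19+16=35≡9 → J
Q(16): 16+16=32≡6 → G

UFRWJG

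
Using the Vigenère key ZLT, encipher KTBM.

JEUL

Repeat the key across the message: ZLTZ
K(10)+Z(25): 35≡9 → J
T(19)+L(11): 30≡4 → E
B(1)+T(19): 20 → U
M(12)+Z(25): 37≡11 → L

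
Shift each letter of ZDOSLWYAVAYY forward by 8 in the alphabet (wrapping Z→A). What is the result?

Z(25): 25+8=33≡7 → H
D(3): 3+8=11 → L
O(14): 14+8=22 → W
S(18): 18+8=26≡0 → A
L(11): 11+8=19 → T
W(22): 22+8=30≡4 → E
Y(24): 24+8=32≡6 → G
A(0): 0+8=8 → I
V(21): 21+8=29≡3 → D
A(0): 0+8=8 → I
Y(24): 24+8=32≡6 → G
Y(24): 24+8=32≡6 → G

HLWATEGIDIGG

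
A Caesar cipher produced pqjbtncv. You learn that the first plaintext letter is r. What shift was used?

24

From the crib: p(15)−r(17)=-2≡24, so the shift is 24.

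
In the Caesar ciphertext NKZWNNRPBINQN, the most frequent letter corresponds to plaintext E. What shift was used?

The most frequent ciphertext letter is N (appears 5 times).
N is position 13; E is position 4.
Shift = 9.

9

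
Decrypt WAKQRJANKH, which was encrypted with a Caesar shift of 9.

NRBHIAREBY

W(22): 22−9=13 → N
A(0): 0−9=-9≡17 → R
K(10): 10−9=1 → B
Q(16): 16−9=7 → H
R(17): 17−9=8 → I
J(9): 9−9=0 → A
A(0): 0−9=-9≡17 → R
N(13): 13−9=4 → E
K(10): 10−9=1 → B
H(7): 7−9=-2≡24 → Y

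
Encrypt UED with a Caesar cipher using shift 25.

TDC

U(20): 20+25=45≡19 → T
E(4): 4+25=29≡3 → D
D(3): 3+25=28≡2 → C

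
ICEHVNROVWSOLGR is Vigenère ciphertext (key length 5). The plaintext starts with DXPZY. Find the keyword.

Subtract each crib letter from the matching ciphertext letter (mod 26):
I(8)−D(3)=5 → F
C(2)−X(23)=-21≡5 → F
E(4)−P(15)=-11≡15 → P
H(7)−Z(25)=-18≡8 → I
V(21)−Y(24)=-3≡23 → X

FFPIX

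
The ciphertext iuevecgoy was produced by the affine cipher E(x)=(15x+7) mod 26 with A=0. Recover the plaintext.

The inverse of 15 mod 26 is 7, since 15·7=105≡1. Apply D(y)=7·(y−7) mod 26:
i(8): 7·(8−7)=7 → h
u(20): 7·(20−7)=91≡13 → n
e(4): 7·(4−7)=-21≡5 → f
v(21): 7·(21−7)=98≡20 → u
e(4): 7·(4−7)=-21≡5 → f
c(2): 7·(2−7)=-35≡17 → r
g(6): 7·(6−7)=-7≡19 → t
o(14): 7·(14−7)=49≡23 → x
y(24): 7·(24−7)=119≡15 → p

hnfufrtxp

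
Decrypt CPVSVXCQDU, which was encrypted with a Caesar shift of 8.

C(2): 2−8=-6≡20 → U
P(15): 15−8=7 → H
V(21): 21−8=13 → N
S(18): 18−8=10 → K
V(21): 21−8=13 → N
X(23): 23−8=15 → P
C(2): 2−8=-6≡20 → U
Q(16): 16−8=8 → I
D(3): 3−8=-5≡21 → V
U(20): 20−8=12 → M

UHNKNPUIVM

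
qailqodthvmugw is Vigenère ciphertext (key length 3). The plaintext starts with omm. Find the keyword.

Subtract each crib letter from the matching ciphertext letter (mod 26):
q(16)−o(14)=2 → c
a(0)−m(12)=-12≡14 → o
i(8)−m(12)=-4≡22 → w

cow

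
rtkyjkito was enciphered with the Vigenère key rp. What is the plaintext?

aetjsvrex

Repeat the key across the ciphertext: rprprprpr
r(17)−r(17): 0 → a
t(19)−p(15): 4 → e
k(10)−r(17): -7≡19 → t
y(24)−p(15): 9 → j
j(9)−r(17): -8≡18 → s
k(10)−p(15): -5≡21 → v
i(8)−r(17): -9≡17 → r
t(19)−p(15): 4 → e
o(14)−r(17): -3≡23 → x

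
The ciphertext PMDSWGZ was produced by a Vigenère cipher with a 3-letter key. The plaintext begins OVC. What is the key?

Subtract each crib letter from the matching ciphertext letter (mod 26):
P(15)−O(14)=1 → B
M(12)−V(21)=-9≡17 → R
D(3)−C(2)=1 → B

BRB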